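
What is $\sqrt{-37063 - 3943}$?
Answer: $i \sqrt{41006} \approx 202.5 i$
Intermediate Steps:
$\sqrt{-37063 - 3943} = \sqrt{-41006} = i \sqrt{41006}$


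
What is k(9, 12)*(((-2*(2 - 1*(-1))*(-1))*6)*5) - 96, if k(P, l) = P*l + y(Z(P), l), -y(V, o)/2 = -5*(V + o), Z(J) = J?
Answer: 57144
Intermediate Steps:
y(V, o) = 10*V + 10*o (y(V, o) = -(-10)*(V + o) = -2*(-5*V - 5*o) = 10*V + 10*o)
k(P, l) = 10*P + 10*l + P*l (k(P, l) = P*l + (10*P + 10*l) = 10*P + 10*l + P*l)
k(9, 12)*(((-2*(2 - 1*(-1))*(-1))*6)*5) - 96 = (10*9 + 10*12 + 9*12)*(((-2*(2 - 1*(-1))*(-1))*6)*5) - 96 = (90 + 120 + 108)*(((-2*(2 + 1)*(-1))*6)*5) - 96 = 318*(((-2*3*(-1))*6)*5) - 96 = 318*((-6*(-1)*6)*5) - 96 = 318*((6*6)*5) - 96 = 318*(36*5) - 96 = 318*180 - 96 = 57240 - 96 = 57144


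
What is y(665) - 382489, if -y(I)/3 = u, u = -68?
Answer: -382285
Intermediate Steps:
y(I) = 204 (y(I) = -3*(-68) = 204)
y(665) - 382489 = 204 - 382489 = -382285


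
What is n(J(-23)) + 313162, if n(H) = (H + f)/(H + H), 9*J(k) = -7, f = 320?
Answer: 4381395/14 ≈ 3.1296e+5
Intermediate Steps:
J(k) = -7/9 (J(k) = (⅑)*(-7) = -7/9)
n(H) = (320 + H)/(2*H) (n(H) = (H + 320)/(H + H) = (320 + H)/((2*H)) = (320 + H)*(1/(2*H)) = (320 + H)/(2*H))
n(J(-23)) + 313162 = (320 - 7/9)/(2*(-7/9)) + 313162 = (½)*(-9/7)*(2873/9) + 313162 = -2873/14 + 313162 = 4381395/14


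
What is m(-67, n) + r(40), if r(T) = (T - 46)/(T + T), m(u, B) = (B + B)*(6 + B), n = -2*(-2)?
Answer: 3197/40 ≈ 79.925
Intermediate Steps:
n = 4
m(u, B) = 2*B*(6 + B) (m(u, B) = (2*B)*(6 + B) = 2*B*(6 + B))
r(T) = (-46 + T)/(2*T) (r(T) = (-46 + T)/((2*T)) = (-46 + T)*(1/(2*T)) = (-46 + T)/(2*T))
m(-67, n) + r(40) = 2*4*(6 + 4) + (½)*(-46 + 40)/40 = 2*4*10 + (½)*(1/40)*(-6) = 80 - 3/40 = 3197/40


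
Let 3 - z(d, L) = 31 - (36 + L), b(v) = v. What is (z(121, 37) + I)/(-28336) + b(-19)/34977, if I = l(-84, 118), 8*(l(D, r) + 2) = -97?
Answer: -12946391/7928866176 ≈ -0.0016328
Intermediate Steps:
l(D, r) = -113/8 (l(D, r) = -2 + (⅛)*(-97) = -2 - 97/8 = -113/8)
I = -113/8 ≈ -14.125
z(d, L) = 8 + L (z(d, L) = 3 - (31 - (36 + L)) = 3 - (31 + (-36 - L)) = 3 - (-5 - L) = 3 + (5 + L) = 8 + L)
(z(121, 37) + I)/(-28336) + b(-19)/34977 = ((8 + 37) - 113/8)/(-28336) - 19/34977 = (45 - 113/8)*(-1/28336) - 19*1/34977 = (247/8)*(-1/28336) - 19/34977 = -247/226688 - 19/34977 = -12946391/7928866176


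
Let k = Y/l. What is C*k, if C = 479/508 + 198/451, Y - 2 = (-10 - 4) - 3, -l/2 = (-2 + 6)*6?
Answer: 143915/333248 ≈ 0.43186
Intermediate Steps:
l = -48 (l = -2*(-2 + 6)*6 = -8*6 = -2*24 = -48)
Y = -15 (Y = 2 + ((-10 - 4) - 3) = 2 + (-14 - 3) = 2 - 17 = -15)
k = 5/16 (k = -15/(-48) = -15*(-1/48) = 5/16 ≈ 0.31250)
C = 28783/20828 (C = 479*(1/508) + 198*(1/451) = 479/508 + 18/41 = 28783/20828 ≈ 1.3819)
C*k = (28783/20828)*(5/16) = 143915/333248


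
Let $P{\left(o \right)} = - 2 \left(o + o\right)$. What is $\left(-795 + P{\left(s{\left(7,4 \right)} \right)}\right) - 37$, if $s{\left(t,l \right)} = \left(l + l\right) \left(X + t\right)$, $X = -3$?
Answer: $-960$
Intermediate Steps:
$s{\left(t,l \right)} = 2 l \left(-3 + t\right)$ ($s{\left(t,l \right)} = \left(l + l\right) \left(-3 + t\right) = 2 l \left(-3 + t\right)$)
$P{\left(o \right)} = - 4 o$ ($P{\left(o \right)} = - 2 \cdot 2 o = - 4 o$)
$\left(-795 + P{\left(s{\left(7,4 \right)} \right)}\right) - 37 = \left(-795 - 4 \cdot 2 \cdot 4 \left(-3 + 7\right)\right) - 37 = \left(-795 - 4 \cdot 2 \cdot 4 \cdot 4\right) - 37 = \left(-795 - 128\right) - 37 = -923 - 37 = -960$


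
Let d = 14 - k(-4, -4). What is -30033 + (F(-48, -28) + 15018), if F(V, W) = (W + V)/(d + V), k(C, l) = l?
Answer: -225187/15 ≈ -15012.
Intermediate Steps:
d = 18 (d = 14 - 1*(-4) = 14 + 4 = 18)
F(V, W) = (V + W)/(18 + V) (F(V, W) = (W + V)/(18 + V) = (V + W)/(18 + V))
-30033 + (F(-48, -28) + 15018) = -30033 + ((-48 - 28)/(18 - 48) + 15018) = -30033 + (-76/(-30) + 15018) = -30033 + (-1/30*(-76) + 15018) = -30033 + (38/15 + 15018) = -30033 + 225308/15 = -225187/15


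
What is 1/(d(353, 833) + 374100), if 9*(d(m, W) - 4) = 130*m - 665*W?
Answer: 9/2858881 ≈ 3.1481e-6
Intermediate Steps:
d(m, W) = 4 - 665*W/9 + 130*m/9 (d(m, W) = 4 + (130*m - 665*W)/9 = 4 + (-665*W + 130*m)/9 = 4 + (-665*W/9 + 130*m/9) = 4 - 665*W/9 + 130*m/9)
1/(d(353, 833) + 374100) = 1/((4 - 665/9*833 + (130/9)*353) + 374100) = 1/((4 - 553945/9 + 45890/9) + 374100) = 1/(-508019/9 + 374100) = 1/(2858881/9) = 9/2858881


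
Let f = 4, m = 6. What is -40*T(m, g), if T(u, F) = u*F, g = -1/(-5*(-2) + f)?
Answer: 120/7 ≈ 17.143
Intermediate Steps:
g = -1/14 (g = -1/(-5*(-2) + 4) = -1/(10 + 4) = -1/14 ≈ -0.071429)
T(u, F) = F*u
-40*T(m, g) = -(-20)*6/7 = -40*(-3/7) = 120/7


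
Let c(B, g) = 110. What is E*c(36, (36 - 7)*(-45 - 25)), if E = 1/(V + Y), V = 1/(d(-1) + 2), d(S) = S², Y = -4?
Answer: -30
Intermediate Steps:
V = ⅓ (V = 1/((-1)² + 2) = 1/(1 + 2) = 1/3 = ⅓ ≈ 0.33333)
E = -3/11 (E = 1/(⅓ - 4) = 1/(-11/3) = -3/11 ≈ -0.27273)
E*c(36, (36 - 7)*(-45 - 25)) = -3/11*110 = -30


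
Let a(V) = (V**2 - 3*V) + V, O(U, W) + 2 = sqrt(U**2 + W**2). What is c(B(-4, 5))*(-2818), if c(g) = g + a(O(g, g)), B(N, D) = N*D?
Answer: -2220584 + 338160*sqrt(2) ≈ -1.7424e+6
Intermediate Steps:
O(U, W) = -2 + sqrt(U**2 + W**2)
a(V) = V**2 - 2*V
B(N, D) = D*N
c(g) = g + (-4 + sqrt(2)*sqrt(g**2))*(-2 + sqrt(2)*sqrt(g**2)) (c(g) = g + (-2 + sqrt(g**2 + g**2))*(-2 + (-2 + sqrt(g**2 + g**2))) = g + (-2 + sqrt(2*g**2))*(-2 + (-2 + sqrt(2*g**2))) = g + (-2 + sqrt(2)*sqrt(g**2))*(-2 + (-2 + sqrt(2)*sqrt(g**2))) = g + (-2 + sqrt(2)*sqrt(g**2))*(-4 + sqrt(2)*sqrt(g**2)) = g + (-4 + sqrt(2)*sqrt(g**2))*(-2 + sqrt(2)*sqrt(g**2)))
c(B(-4, 5))*(-2818) = (8 + 5*(-4) + 2*(5*(-4))**2 - 6*sqrt(2)*sqrt((5*(-4))**2))*(-2818) = (8 - 20 + 2*(-20)**2 - 6*sqrt(2)*sqrt((-20)**2))*(-2818) = (8 - 20 + 2*400 - 6*sqrt(2)*sqrt(400))*(-2818) = (8 - 20 + 800 - 6*sqrt(2)*20)*(-2818) = (8 - 20 + 800 - 120*sqrt(2))*(-2818) = (788 - 120*sqrt(2))*(-2818) = -2220584 + 338160*sqrt(2)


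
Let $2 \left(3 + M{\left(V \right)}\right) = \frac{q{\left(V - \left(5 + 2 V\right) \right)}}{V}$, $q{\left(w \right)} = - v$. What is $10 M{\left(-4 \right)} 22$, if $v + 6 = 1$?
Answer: $- \frac{1595}{2} \approx -797.5$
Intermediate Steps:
$v = -5$ ($v = -6 + 1 = -5$)
$q{\left(w \right)} = 5$ ($q{\left(w \right)} = \left(-1\right) \left(-5\right) = 5$)
$M{\left(V \right)} = -3 + \frac{5}{2 V}$ ($M{\left(V \right)} = -3 + \frac{5 \frac{1}{V}}{2} = -3 + \frac{5}{2 V}$)
$10 M{\left(-4 \right)} 22 = 10 \left(-3 + \frac{5}{2 \left(-4\right)}\right) 22 = 10 \left(-3 + \frac{5}{2} \left(- \frac{1}{4}\right)\right) 22 = 10 \left(-3 - \frac{5}{8}\right) 22 = 10 \left(- \frac{29}{8}\right) 22 = \left(- \frac{145}{4}\right) 22 = - \frac{1595}{2}$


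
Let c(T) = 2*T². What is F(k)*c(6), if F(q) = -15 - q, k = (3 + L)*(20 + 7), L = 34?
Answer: -73008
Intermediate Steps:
k = 999 (k = (3 + 34)*(20 + 7) = 37*27 = 999)
F(k)*c(6) = (-15 - 1*999)*(2*6²) = (-15 - 999)*(2*36) = -1014*72 = -73008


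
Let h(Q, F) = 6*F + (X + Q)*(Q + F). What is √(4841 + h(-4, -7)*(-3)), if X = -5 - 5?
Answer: √4505 ≈ 67.119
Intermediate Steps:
X = -10
h(Q, F) = 6*F + (-10 + Q)*(F + Q) (h(Q, F) = 6*F + (-10 + Q)*(Q + F) = 6*F + (-10 + Q)*(F + Q))
√(4841 + h(-4, -7)*(-3)) = √(4841 + ((-4)² - 10*(-4) - 4*(-7) - 7*(-4))*(-3)) = √(4841 + (16 + 40 + 28 + 28)*(-3)) = √(4841 + 112*(-3)) = √(4841 - 336) = √4505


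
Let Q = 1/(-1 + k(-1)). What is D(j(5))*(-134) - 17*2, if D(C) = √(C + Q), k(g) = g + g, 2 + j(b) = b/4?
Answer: -34 - 67*I*√39/3 ≈ -34.0 - 139.47*I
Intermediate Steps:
j(b) = -2 + b/4
k(g) = 2*g
Q = -⅓ (Q = 1/(-1 + 2*(-1)) = 1/(-1 - 2) = 1/(-3) = -⅓ ≈ -0.33333)
D(C) = √(-⅓ + C) (D(C) = √(C - ⅓) = √(-⅓ + C))
D(j(5))*(-134) - 17*2 = (√(-3 + 9*(-2 + (¼)*5))/3)*(-134) - 17*2 = (√(-3 + 9*(-2 + 5/4))/3)*(-134) - 34 = (√(-3 + 9*(-¾))/3)*(-134) - 34 = (√(-3 - 27/4)/3)*(-134) - 34 = (√(-39/4)/3)*(-134) - 34 = ((I*√39/2)/3)*(-134) - 34 = (I*√39/6)*(-134) - 34 = -67*I*√39/3 - 34 = -34 - 67*I*√39/3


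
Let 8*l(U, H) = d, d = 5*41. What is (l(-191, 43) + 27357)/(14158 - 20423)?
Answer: -219061/50120 ≈ -4.3707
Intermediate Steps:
d = 205
l(U, H) = 205/8 (l(U, H) = (⅛)*205 = 205/8)
(l(-191, 43) + 27357)/(14158 - 20423) = (205/8 + 27357)/(14158 - 20423) = (219061/8)/(-6265) = (219061/8)*(-1/6265) = -219061/50120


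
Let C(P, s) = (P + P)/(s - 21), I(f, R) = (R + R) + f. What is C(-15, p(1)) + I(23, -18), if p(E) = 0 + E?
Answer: -23/2 ≈ -11.500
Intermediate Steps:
p(E) = E
I(f, R) = f + 2*R (I(f, R) = 2*R + f = f + 2*R)
C(P, s) = 2*P/(-21 + s) (C(P, s) = (2*P)/(-21 + s) = 2*P/(-21 + s))
C(-15, p(1)) + I(23, -18) = 2*(-15)/(-21 + 1) + (23 + 2*(-18)) = 2*(-15)/(-20) + (23 - 36) = 2*(-15)*(-1/20) - 13 = 3/2 - 13 = -23/2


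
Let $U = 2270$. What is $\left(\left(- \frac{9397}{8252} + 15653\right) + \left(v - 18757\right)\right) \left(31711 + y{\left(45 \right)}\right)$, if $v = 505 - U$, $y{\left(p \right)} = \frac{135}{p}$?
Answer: $- \frac{637267220945}{4126} \approx -1.5445 \cdot 10^{8}$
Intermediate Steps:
$v = -1765$ ($v = 505 - 2270 = -1765$)
$\left(\left(- \frac{9397}{8252} + 15653\right) + \left(v - 18757\right)\right) \left(31711 + y{\left(45 \right)}\right) = \left(\left(- \frac{9397}{8252} + 15653\right) - 20522\right) \left(31711 + \frac{135}{45}\right) = \left(\left(\left(-9397\right) \frac{1}{8252} + 15653\right) - 20522\right) \left(31711 + 135 \cdot \frac{1}{45}\right) = \left(\left(- \frac{9397}{8252} + 15653\right) - 20522\right) \left(31711 + 3\right) = \left(\frac{129159159}{8252} - 20522\right) 31714 = \left(- \frac{40188385}{8252}\right) 31714 = - \frac{637267220945}{4126}$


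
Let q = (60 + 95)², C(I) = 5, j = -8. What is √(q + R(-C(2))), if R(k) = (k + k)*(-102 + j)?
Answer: 5*√1005 ≈ 158.51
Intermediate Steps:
R(k) = -220*k (R(k) = (k + k)*(-102 - 8) = (2*k)*(-110) = -220*k)
q = 24025 (q = 155² = 24025)
√(q + R(-C(2))) = √(24025 - (-220)*5) = √(24025 - 220*(-5)) = √(24025 + 1100) = √25125 = 5*√1005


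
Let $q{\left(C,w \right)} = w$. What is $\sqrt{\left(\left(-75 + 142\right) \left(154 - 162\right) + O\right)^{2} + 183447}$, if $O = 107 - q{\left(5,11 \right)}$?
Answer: $\sqrt{377047} \approx 614.04$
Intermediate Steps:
$O = 96$ ($O = 107 - 11 = 96$)
$\sqrt{\left(\left(-75 + 142\right) \left(154 - 162\right) + O\right)^{2} + 183447} = \sqrt{\left(\left(-75 + 142\right) \left(154 - 162\right) + 96\right)^{2} + 183447} = \sqrt{\left(67 \left(-8\right) + 96\right)^{2} + 183447} = \sqrt{\left(-536 + 96\right)^{2} + 183447} = \sqrt{\left(-440\right)^{2} + 183447} = \sqrt{193600 + 183447} = \sqrt{377047}$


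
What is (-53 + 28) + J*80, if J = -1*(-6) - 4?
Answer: 135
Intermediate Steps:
J = 2 (J = 6 - 4 = 2)
(-53 + 28) + J*80 = (-53 + 28) + 2*80 = -25 + 160 = 135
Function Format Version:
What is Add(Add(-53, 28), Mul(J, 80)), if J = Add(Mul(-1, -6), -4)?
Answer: 135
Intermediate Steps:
J = 2 (J = Add(6, -4) = 2)
Add(Add(-53, 28), Mul(J, 80)) = Add(Add(-53, 28), Mul(2, 80)) = Add(-25, 160) = 135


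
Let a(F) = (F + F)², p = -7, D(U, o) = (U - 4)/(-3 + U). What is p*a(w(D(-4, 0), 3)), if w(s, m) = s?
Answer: -256/7 ≈ -36.571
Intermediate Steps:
D(U, o) = (-4 + U)/(-3 + U)
a(F) = 4*F² (a(F) = (2*F)² = 4*F²)
p*a(w(D(-4, 0), 3)) = -28*((-4 - 4)/(-3 - 4))² = -28*(-8/(-7))² = -28*(-⅐*(-8))² = -28*(8/7)² = -28*64/49 = -7*256/49 = -256/7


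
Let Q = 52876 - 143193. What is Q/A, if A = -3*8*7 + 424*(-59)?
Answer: 90317/25184 ≈ 3.5863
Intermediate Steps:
Q = -90317
A = -25184 (A = -24*7 - 25016 = -168 - 25016 = -25184)
Q/A = -90317/(-25184) = -90317*(-1/25184) = 90317/25184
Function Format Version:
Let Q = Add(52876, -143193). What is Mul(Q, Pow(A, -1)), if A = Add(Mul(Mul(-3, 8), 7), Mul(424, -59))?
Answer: Rational(90317, 25184) ≈ 3.5863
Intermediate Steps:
Q = -90317
A = -25184 (A = Add(Mul(-24, 7), -25016) = Add(-168, -25016) = -25184)
Mul(Q, Pow(A, -1)) = Mul(-90317, Pow(-25184, -1)) = Mul(-90317, Rational(-1, 25184)) = Rational(90317, 25184)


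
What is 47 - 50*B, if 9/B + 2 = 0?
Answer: 272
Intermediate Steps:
B = -9/2 (B = 9/(-2 + 0) = 9/(-2) = 9*(-½) = -9/2 ≈ -4.5000)
47 - 50*B = 47 - 50*(-9/2) = 47 + 225 = 272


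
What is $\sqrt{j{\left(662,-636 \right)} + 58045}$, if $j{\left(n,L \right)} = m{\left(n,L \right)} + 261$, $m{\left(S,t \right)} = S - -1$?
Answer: $\sqrt{58969} \approx 242.84$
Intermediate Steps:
$m{\left(S,t \right)} = 1 + S$ ($m{\left(S,t \right)} = S + 1 = 1 + S$)
$j{\left(n,L \right)} = 262 + n$ ($j{\left(n,L \right)} = \left(1 + n\right) + 261 = 262 + n$)
$\sqrt{j{\left(662,-636 \right)} + 58045} = \sqrt{\left(262 + 662\right) + 58045} = \sqrt{924 + 58045} = \sqrt{58969}$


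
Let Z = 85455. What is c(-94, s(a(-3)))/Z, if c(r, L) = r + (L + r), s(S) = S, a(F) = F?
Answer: -191/85455 ≈ -0.0022351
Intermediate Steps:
c(r, L) = L + 2*r
c(-94, s(a(-3)))/Z = (-3 + 2*(-94))/85455 = (-3 - 188)*(1/85455) = -191*1/85455 = -191/85455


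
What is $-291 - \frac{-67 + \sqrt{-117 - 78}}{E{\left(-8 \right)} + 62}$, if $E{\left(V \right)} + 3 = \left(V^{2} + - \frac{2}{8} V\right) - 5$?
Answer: $- \frac{34853}{120} - \frac{i \sqrt{195}}{120} \approx -290.44 - 0.11637 i$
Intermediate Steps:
$E{\left(V \right)} = -8 + V^{2} - \frac{V}{4}$ ($E{\left(V \right)} = -3 - \left(5 - V^{2} - - \frac{2}{8} V\right) = -3 - \left(5 - V^{2} - \left(-2\right) \frac{1}{8} V\right) = -3 - \left(5 - V^{2} + \frac{V}{4}\right) = -8 + V^{2} - \frac{V}{4}$)
$-291 - \frac{-67 + \sqrt{-117 - 78}}{E{\left(-8 \right)} + 62} = -291 - \frac{-67 + \sqrt{-117 - 78}}{\left(-8 + \left(-8\right)^{2} - -2\right) + 62} = -291 - \frac{-67 + \sqrt{-195}}{\left(-8 + 64 + 2\right) + 62} = -291 - \frac{-67 + i \sqrt{195}}{58 + 62} = -291 - \frac{-67 + i \sqrt{195}}{120} = -291 - \left(-67 + i \sqrt{195}\right) \frac{1}{120} = -291 - \left(- \frac{67}{120} + \frac{i \sqrt{195}}{120}\right) = -291 + \left(\frac{67}{120} - \frac{i \sqrt{195}}{120}\right) = - \frac{34853}{120} - \frac{i \sqrt{195}}{120}$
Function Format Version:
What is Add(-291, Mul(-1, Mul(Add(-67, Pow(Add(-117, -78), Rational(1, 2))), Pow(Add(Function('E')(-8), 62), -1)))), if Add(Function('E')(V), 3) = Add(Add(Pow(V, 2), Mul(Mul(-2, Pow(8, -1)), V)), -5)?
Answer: Add(Rational(-34853, 120), Mul(Rational(-1, 120), I, Pow(195, Rational(1, 2)))) ≈ Add(-290.44, Mul(-0.11637, I))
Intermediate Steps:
Function('E')(V) = Add(-8, Pow(V, 2), Mul(Rational(-1, 4), V)) (Function('E')(V) = Add(-3, Add(Add(Pow(V, 2), Mul(Mul(-2, Pow(8, -1)), V)), -5)) = Add(-3, Add(Add(Pow(V, 2), Mul(Mul(-2, Rational(1, 8)), V)), -5)) = Add(-3, Add(Add(Pow(V, 2), Mul(Rational(-1, 4), V)), -5)) = Add(-3, Add(-5, Pow(V, 2), Mul(Rational(-1, 4), V))) = Add(-8, Pow(V, 2), Mul(Rational(-1, 4), V)))
Add(-291, Mul(-1, Mul(Add(-67, Pow(Add(-117, -78), Rational(1, 2))), Pow(Add(Function('E')(-8), 62), -1)))) = Add(-291, Mul(-1, Mul(Add(-67, Pow(Add(-117, -78), Rational(1, 2))), Pow(Add(Add(-8, Pow(-8, 2), Mul(Rational(-1, 4), -8)), 62), -1)))) = Add(-291, Mul(-1, Mul(Add(-67, Pow(-195, Rational(1, 2))), Pow(Add(Add(-8, 64, 2), 62), -1)))) = Add(-291, Mul(-1, Mul(Add(-67, Mul(I, Pow(195, Rational(1, 2)))), Pow(Add(58, 62), -1)))) = Add(-291, Mul(-1, Mul(Add(-67, Mul(I, Pow(195, Rational(1, 2)))), Pow(120, -1)))) = Add(-291, Mul(-1, Mul(Add(-67, Mul(I, Pow(195, Rational(1, 2)))), Rational(1, 120)))) = Add(-291, Mul(-1, Add(Rational(-67, 120), Mul(Rational(1, 120), I, Pow(195, Rational(1, 2)))))) = Add(-291, Add(Rational(67, 120), Mul(Rational(-1, 120), I, Pow(195, Rational(1, 2))))) = Add(Rational(-34853, 120), Mul(Rational(-1, 120), I, Pow(195, Rational(1, 2))))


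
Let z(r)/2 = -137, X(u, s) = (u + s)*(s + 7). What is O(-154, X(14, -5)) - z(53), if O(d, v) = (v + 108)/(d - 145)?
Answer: 81800/299 ≈ 273.58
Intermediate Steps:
X(u, s) = (7 + s)*(s + u) (X(u, s) = (s + u)*(7 + s) = (7 + s)*(s + u))
z(r) = -274 (z(r) = 2*(-137) = -274)
O(d, v) = (108 + v)/(-145 + d)
O(-154, X(14, -5)) - z(53) = (108 + ((-5)**2 + 7*(-5) + 7*14 - 5*14))/(-145 - 154) - 1*(-274) = (108 + (25 - 35 + 98 - 70))/(-299) + 274 = -(108 + 18)/299 + 274 = -1/299*126 + 274 = -126/299 + 274 = 81800/299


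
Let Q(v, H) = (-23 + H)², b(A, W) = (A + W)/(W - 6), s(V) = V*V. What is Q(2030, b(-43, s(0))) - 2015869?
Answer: -72562259/36 ≈ -2.0156e+6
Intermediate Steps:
s(V) = V²
b(A, W) = (A + W)/(-6 + W)
Q(2030, b(-43, s(0))) - 2015869 = (-23 + (-43 + 0²)/(-6 + 0²))² - 2015869 = (-23 + (-43 + 0)/(-6 + 0))² - 2015869 = (-23 - 43/(-6))² - 2015869 = (-23 - ⅙*(-43))² - 2015869 = (-23 + 43/6)² - 2015869 = (-95/6)² - 2015869 = 9025/36 - 2015869 = -72562259/36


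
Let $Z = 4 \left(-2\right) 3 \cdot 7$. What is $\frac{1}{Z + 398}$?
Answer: $\frac{1}{230} \approx 0.0043478$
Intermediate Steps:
$Z = -168$ ($Z = \left(-8\right) 3 \cdot 7 = \left(-24\right) 7 = -168$)
$\frac{1}{Z + 398} = \frac{1}{-168 + 398} = \frac{1}{230}$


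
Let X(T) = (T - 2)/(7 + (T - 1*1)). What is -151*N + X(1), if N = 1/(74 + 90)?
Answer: -1221/1148 ≈ -1.0636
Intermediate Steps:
N = 1/164 ≈ 0.0060976
X(T) = (-2 + T)/(6 + T) (X(T) = (-2 + T)/(7 + (T - 1)) = (-2 + T)/(7 + (-1 + T)) = (-2 + T)/(6 + T))
-151*N + X(1) = -151*1/164 + (-2 + 1)/(6 + 1) = -151/164 - 1/7 = -151/164 + (⅐)*(-1) = -151/164 - ⅐ = -1221/1148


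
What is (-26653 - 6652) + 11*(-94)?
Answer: -34339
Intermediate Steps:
(-26653 - 6652) + 11*(-94) = -33305 - 1034 = -34339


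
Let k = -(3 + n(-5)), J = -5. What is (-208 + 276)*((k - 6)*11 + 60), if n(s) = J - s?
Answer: -2652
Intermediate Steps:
n(s) = -5 - s
k = -3 (k = -(3 + (-5 - 1*(-5))) = -(3 + (-5 + 5)) = -(3 + 0) = -1*3 = -3)
(-208 + 276)*((k - 6)*11 + 60) = (-208 + 276)*((-3 - 6)*11 + 60) = 68*(-9*11 + 60) = 68*(-99 + 60) = 68*(-39) = -2652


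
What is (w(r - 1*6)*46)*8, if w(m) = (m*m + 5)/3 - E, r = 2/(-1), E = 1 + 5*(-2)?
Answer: 11776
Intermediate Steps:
E = -9 (E = 1 - 10 = -9)
r = -2 (r = 2*(-1) = -2)
w(m) = 32/3 + m**2/3 (w(m) = (m*m + 5)/3 - 1*(-9) = (m**2 + 5)*(1/3) + 9 = (5 + m**2)*(1/3) + 9 = (5/3 + m**2/3) + 9 = 32/3 + m**2/3)
(w(r - 1*6)*46)*8 = ((32/3 + (-2 - 1*6)**2/3)*46)*8 = ((32/3 + (-2 - 6)**2/3)*46)*8 = ((32/3 + (1/3)*(-8)**2)*46)*8 = ((32/3 + (1/3)*64)*46)*8 = ((32/3 + 64/3)*46)*8 = (32*46)*8 = 1472*8 = 11776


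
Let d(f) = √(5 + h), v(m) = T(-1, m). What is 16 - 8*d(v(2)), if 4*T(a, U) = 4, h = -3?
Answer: 16 - 8*√2 ≈ 4.6863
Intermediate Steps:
T(a, U) = 1 (T(a, U) = (¼)*4 = 1)
v(m) = 1
d(f) = √2 (d(f) = √(5 - 3) = √2)
16 - 8*d(v(2)) = 16 - 8*√2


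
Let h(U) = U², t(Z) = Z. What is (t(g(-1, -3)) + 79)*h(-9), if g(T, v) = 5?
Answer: 6804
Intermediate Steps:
(t(g(-1, -3)) + 79)*h(-9) = (5 + 79)*(-9)² = 84*81 = 6804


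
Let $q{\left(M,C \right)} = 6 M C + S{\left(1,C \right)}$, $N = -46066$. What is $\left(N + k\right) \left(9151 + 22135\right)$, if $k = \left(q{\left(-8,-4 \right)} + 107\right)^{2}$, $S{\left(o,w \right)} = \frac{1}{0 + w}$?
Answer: $\frac{10808828067}{8} \approx 1.3511 \cdot 10^{9}$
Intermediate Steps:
$S{\left(o,w \right)} = \frac{1}{w}$
$q{\left(M,C \right)} = \frac{1}{C} + 6 C M$ ($q{\left(M,C \right)} = 6 M C + \frac{1}{C} = 6 C M + \frac{1}{C} = \frac{1}{C} + 6 C M$)
$k = \frac{1428025}{16}$ ($k = \left(\left(\frac{1}{-4} + 6 \left(-4\right) \left(-8\right)\right) + 107\right)^{2} = \left(\left(- \frac{1}{4} + 192\right) + 107\right)^{2} = \left(\frac{767}{4} + 107\right)^{2} = \left(\frac{1195}{4}\right)^{2} = \frac{1428025}{16} \approx 89252.0$)
$\left(N + k\right) \left(9151 + 22135\right) = \left(-46066 + \frac{1428025}{16}\right) \left(9151 + 22135\right) = \frac{690969}{16} \cdot 31286 = \frac{10808828067}{8}$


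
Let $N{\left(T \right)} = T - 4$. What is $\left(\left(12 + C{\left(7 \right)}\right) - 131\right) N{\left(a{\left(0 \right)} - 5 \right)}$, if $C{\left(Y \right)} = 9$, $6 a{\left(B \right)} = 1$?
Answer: $\frac{2915}{3} \approx 971.67$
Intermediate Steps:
$a{\left(B \right)} = \frac{1}{6}$ ($a{\left(B \right)} = \frac{1}{6} \cdot 1 = \frac{1}{6}$)
$N{\left(T \right)} = -4 + T$
$\left(\left(12 + C{\left(7 \right)}\right) - 131\right) N{\left(a{\left(0 \right)} - 5 \right)} = \left(\left(12 + 9\right) - 131\right) \left(-4 + \left(\frac{1}{6} - 5\right)\right) = \left(21 - 131\right) \left(-4 - \frac{29}{6}\right) = \left(-110\right) \left(- \frac{53}{6}\right) = \frac{2915}{3}$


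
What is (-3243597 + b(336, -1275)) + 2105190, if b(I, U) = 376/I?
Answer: -47813047/42 ≈ -1.1384e+6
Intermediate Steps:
(-3243597 + b(336, -1275)) + 2105190 = (-3243597 + 376/336) + 2105190 = (-3243597 + 376*(1/336)) + 2105190 = (-3243597 + 47/42) + 2105190 = -136231027/42 + 2105190 = -47813047/42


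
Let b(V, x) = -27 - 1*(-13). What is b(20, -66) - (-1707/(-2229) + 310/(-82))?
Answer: -334646/30463 ≈ -10.985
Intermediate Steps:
b(V, x) = -14 (b(V, x) = -27 + 13 = -14)
b(20, -66) - (-1707/(-2229) + 310/(-82)) = -14 - (-1707/(-2229) + 310/(-82)) = -14 - (-1707*(-1/2229) + 310*(-1/82)) = -14 - (569/743 - 155/41) = -14 - 1*(-91836/30463) = -14 + 91836/30463 = -334646/30463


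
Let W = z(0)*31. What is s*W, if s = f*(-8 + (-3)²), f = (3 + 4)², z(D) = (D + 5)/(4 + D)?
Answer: 7595/4 ≈ 1898.8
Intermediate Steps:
z(D) = (5 + D)/(4 + D)
W = 155/4 (W = ((5 + 0)/(4 + 0))*31 = (5/4)*31 = 155/4 ≈ 38.750)
f = 49 (f = 7² = 49)
s = 49 (s = 49*(-8 + (-3)²) = 49*(-8 + 9) = 49*1 = 49)
s*W = 49*(155/4) = 7595/4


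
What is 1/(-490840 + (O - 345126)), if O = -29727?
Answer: -1/865693 ≈ -1.1551e-6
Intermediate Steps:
1/(-490840 + (O - 345126)) = 1/(-490840 + (-29727 - 345126)) = 1/(-490840 - 374853) = 1/(-865693) = -1/865693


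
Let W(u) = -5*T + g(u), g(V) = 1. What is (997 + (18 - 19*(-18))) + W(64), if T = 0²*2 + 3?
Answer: 1343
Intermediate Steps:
T = 3 (T = 0*2 + 3 = 0 + 3 = 3)
W(u) = -14 (W(u) = -5*3 + 1 = -15 + 1 = -14)
(997 + (18 - 19*(-18))) + W(64) = (997 + (18 - 19*(-18))) - 14 = (997 + (18 + 342)) - 14 = (997 + 360) - 14 = 1357 - 14 = 1343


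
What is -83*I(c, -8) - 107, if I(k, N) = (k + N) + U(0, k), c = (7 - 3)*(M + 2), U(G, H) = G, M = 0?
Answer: -107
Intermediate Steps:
c = 8 (c = (7 - 3)*(0 + 2) = 4*2 = 8)
I(k, N) = N + k (I(k, N) = (k + N) + 0 = (N + k) + 0 = N + k)
-83*I(c, -8) - 107 = -83*(-8 + 8) - 107 = -83*0 - 107 = 0 - 107 = -107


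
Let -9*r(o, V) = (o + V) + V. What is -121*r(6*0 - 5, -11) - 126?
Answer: -489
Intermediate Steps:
r(o, V) = -2*V/9 - o/9 (r(o, V) = -((o + V) + V)/9 = -((V + o) + V)/9 = -(o + 2*V)/9 = -2*V/9 - o/9)
-121*r(6*0 - 5, -11) - 126 = -121*(-2/9*(-11) - (6*0 - 5)/9) - 126 = -121*(22/9 - (0 - 5)/9) - 126 = -121*(22/9 - ⅑*(-5)) - 126 = -121*(22/9 + 5/9) - 126 = -121*3 - 126 = -363 - 126 = -489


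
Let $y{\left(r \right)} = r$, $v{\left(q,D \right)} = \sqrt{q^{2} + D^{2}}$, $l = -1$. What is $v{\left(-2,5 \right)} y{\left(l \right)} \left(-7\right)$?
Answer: $7 \sqrt{29} \approx 37.696$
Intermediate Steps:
$v{\left(q,D \right)} = \sqrt{D^{2} + q^{2}}$
$v{\left(-2,5 \right)} y{\left(l \right)} \left(-7\right) = \sqrt{5^{2} + \left(-2\right)^{2}} \left(-1\right) \left(-7\right) = \sqrt{25 + 4} \left(-1\right) \left(-7\right) = \sqrt{29} \left(-1\right) \left(-7\right) = - \sqrt{29} \left(-7\right) = 7 \sqrt{29}$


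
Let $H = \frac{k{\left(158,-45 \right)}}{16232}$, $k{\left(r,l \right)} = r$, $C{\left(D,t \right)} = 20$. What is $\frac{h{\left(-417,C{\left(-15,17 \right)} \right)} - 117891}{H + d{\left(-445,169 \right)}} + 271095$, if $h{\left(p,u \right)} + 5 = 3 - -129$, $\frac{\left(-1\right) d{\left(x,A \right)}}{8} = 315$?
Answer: $\frac{5545456046519}{20452241} \approx 2.7114 \cdot 10^{5}$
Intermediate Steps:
$d{\left(x,A \right)} = -2520$ ($d{\left(x,A \right)} = \left(-8\right) 315 = -2520$)
$h{\left(p,u \right)} = 127$ ($h{\left(p,u \right)} = -5 + \left(3 - -129\right) = -5 + \left(3 + 129\right) = -5 + 132 = 127$)
$H = \frac{79}{8116}$ ($H = \frac{158}{16232} = 158 \cdot \frac{1}{16232} = \frac{79}{8116} \approx 0.0097339$)
$\frac{h{\left(-417,C{\left(-15,17 \right)} \right)} - 117891}{H + d{\left(-445,169 \right)}} + 271095 = \frac{127 - 117891}{\frac{79}{8116} - 2520} + 271095 = - \frac{117764}{- \frac{20452241}{8116}} + 271095 = \left(-117764\right) \left(- \frac{8116}{20452241}\right) + 271095 = \frac{955772624}{20452241} + 271095 = \frac{5545456046519}{20452241}$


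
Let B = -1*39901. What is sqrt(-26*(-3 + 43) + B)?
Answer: 3*I*sqrt(4549) ≈ 202.34*I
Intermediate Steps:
B = -39901
sqrt(-26*(-3 + 43) + B) = sqrt(-26*(-3 + 43) - 39901) = sqrt(-26*40 - 39901) = sqrt(-1040 - 39901) = sqrt(-40941) = 3*I*sqrt(4549)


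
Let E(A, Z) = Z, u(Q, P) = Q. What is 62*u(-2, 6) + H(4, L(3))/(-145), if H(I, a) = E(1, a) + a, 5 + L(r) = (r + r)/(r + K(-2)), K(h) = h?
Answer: -17982/145 ≈ -124.01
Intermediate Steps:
L(r) = -5 + 2*r/(-2 + r) (L(r) = -5 + (r + r)/(r - 2) = -5 + (2*r)/(-2 + r) = -5 + 2*r/(-2 + r))
H(I, a) = 2*a (H(I, a) = a + a = 2*a)
62*u(-2, 6) + H(4, L(3))/(-145) = 62*(-2) + (2*((10 - 3*3)/(-2 + 3)))/(-145) = -124 + (2*((10 - 9)/1))*(-1/145) = -124 + (2*(1*1))*(-1/145) = -124 + (2*1)*(-1/145) = -124 + 2*(-1/145) = -124 - 2/145 = -17982/145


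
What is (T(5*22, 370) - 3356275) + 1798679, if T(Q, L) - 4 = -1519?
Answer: -1559111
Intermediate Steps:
T(Q, L) = -1515 (T(Q, L) = 4 - 1519 = -1515)
(T(5*22, 370) - 3356275) + 1798679 = (-1515 - 3356275) + 1798679 = -3357790 + 1798679 = -1559111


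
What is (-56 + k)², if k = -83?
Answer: 19321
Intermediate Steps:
(-56 + k)² = (-56 - 83)² = (-139)² = 19321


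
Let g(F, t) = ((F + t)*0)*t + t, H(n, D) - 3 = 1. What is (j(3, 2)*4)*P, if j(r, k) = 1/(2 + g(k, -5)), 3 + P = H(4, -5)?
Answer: -4/3 ≈ -1.3333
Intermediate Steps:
H(n, D) = 4 (H(n, D) = 3 + 1 = 4)
P = 1 (P = -3 + 4 = 1)
g(F, t) = t (g(F, t) = 0*t + t = 0 + t = t)
j(r, k) = -⅓ (j(r, k) = 1/(2 - 5) = 1/(-3) = -⅓)
(j(3, 2)*4)*P = -⅓*4*1 = -4/3*1 = -4/3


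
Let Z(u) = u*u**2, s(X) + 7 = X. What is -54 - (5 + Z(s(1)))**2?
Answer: -44575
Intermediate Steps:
s(X) = -7 + X
Z(u) = u**3
-54 - (5 + Z(s(1)))**2 = -54 - (5 + (-7 + 1)**3)**2 = -54 - (5 + (-6)**3)**2 = -54 - (5 - 216)**2 = -54 - 1*(-211)**2 = -54 - 1*44521 = -54 - 44521 = -44575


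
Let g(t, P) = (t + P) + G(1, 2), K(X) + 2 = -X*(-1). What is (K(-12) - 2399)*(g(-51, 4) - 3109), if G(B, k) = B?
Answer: 7613015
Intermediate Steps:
K(X) = -2 + X (K(X) = -2 - X*(-1) = -2 + X)
g(t, P) = 1 + P + t (g(t, P) = (t + P) + 1 = (P + t) + 1 = 1 + P + t)
(K(-12) - 2399)*(g(-51, 4) - 3109) = ((-2 - 12) - 2399)*((1 + 4 - 51) - 3109) = (-14 - 2399)*(-46 - 3109) = -2413*(-3155) = 7613015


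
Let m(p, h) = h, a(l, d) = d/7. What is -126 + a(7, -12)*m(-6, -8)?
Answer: -786/7 ≈ -112.29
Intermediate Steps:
a(l, d) = d/7 (a(l, d) = d*(⅐) = d/7)
-126 + a(7, -12)*m(-6, -8) = -126 + ((⅐)*(-12))*(-8) = -126 - 12/7*(-8) = -126 + 96/7 = -786/7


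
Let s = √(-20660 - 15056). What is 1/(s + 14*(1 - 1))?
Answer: -I*√8929/17858 ≈ -0.0052914*I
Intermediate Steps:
s = 2*I*√8929 (s = √(-35716) = 2*I*√8929 ≈ 188.99*I)
1/(s + 14*(1 - 1)) = 1/(2*I*√8929 + 14*(1 - 1)) = 1/(2*I*√8929 + 14*0) = 1/(2*I*√8929 + 0) = 1/(2*I*√8929) = -I*√8929/17858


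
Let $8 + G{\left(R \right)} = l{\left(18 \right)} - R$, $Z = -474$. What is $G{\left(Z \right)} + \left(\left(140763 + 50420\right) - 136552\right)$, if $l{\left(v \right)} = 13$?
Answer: $55110$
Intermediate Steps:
$G{\left(R \right)} = 5 - R$ ($G{\left(R \right)} = -8 - \left(-13 + R\right) = 5 - R$)
$G{\left(Z \right)} + \left(\left(140763 + 50420\right) - 136552\right) = \left(5 - -474\right) + \left(\left(140763 + 50420\right) - 136552\right) = \left(5 + 474\right) + \left(191183 - 136552\right) = 479 + 54631 = 55110$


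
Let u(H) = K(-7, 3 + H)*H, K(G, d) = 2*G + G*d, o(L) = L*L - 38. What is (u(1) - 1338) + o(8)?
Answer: -1354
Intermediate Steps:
o(L) = -38 + L² (o(L) = L² - 38 = -38 + L²)
u(H) = H*(-35 - 7*H) (u(H) = (-7*(2 + (3 + H)))*H = (-7*(5 + H))*H = (-35 - 7*H)*H = H*(-35 - 7*H))
(u(1) - 1338) + o(8) = (7*1*(-5 - 1*1) - 1338) + (-38 + 8²) = (7*1*(-5 - 1) - 1338) + (-38 + 64) = (7*1*(-6) - 1338) + 26 = (-42 - 1338) + 26 = -1380 + 26 = -1354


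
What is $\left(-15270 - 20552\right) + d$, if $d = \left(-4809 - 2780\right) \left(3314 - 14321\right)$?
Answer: $83496301$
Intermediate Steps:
$d = 83532123$ ($d = \left(-7589\right) \left(-11007\right) = 83532123$)
$\left(-15270 - 20552\right) + d = \left(-15270 - 20552\right) + 83532123 = -35822 + 83532123 = 83496301$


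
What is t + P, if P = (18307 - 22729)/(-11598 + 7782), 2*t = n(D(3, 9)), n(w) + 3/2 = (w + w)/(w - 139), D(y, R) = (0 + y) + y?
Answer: 7691/21147 ≈ 0.36369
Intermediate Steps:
D(y, R) = 2*y (D(y, R) = y + y = 2*y)
n(w) = -3/2 + 2*w/(-139 + w) (n(w) = -3/2 + (w + w)/(w - 139) = -3/2 + (2*w)/(-139 + w) = -3/2 + 2*w/(-139 + w))
t = -423/532 (t = ((417 + 2*3)/(2*(-139 + 2*3)))/2 = ((417 + 6)/(2*(-139 + 6)))/2 = ((½)*423/(-133))/2 = ((½)*(-1/133)*423)/2 = (½)*(-423/266) = -423/532 ≈ -0.79511)
P = 737/636 (P = -4422/(-3816) = -4422*(-1/3816) = 737/636 ≈ 1.1588)
t + P = -423/532 + 737/636 = 7691/21147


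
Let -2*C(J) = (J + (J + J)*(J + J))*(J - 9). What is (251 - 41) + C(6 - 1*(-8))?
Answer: -1785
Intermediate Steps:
C(J) = -(-9 + J)*(J + 4*J²)/2 (C(J) = -(J + (J + J)*(J + J))*(J - 9)/2 = -(J + (2*J)*(2*J))*(-9 + J)/2 = -(J + 4*J²)*(-9 + J)/2 = -(-9 + J)*(J + 4*J²)/2)
(251 - 41) + C(6 - 1*(-8)) = (251 - 41) + (6 - 1*(-8))*(9 - 4*(6 - 1*(-8))² + 35*(6 - 1*(-8)))/2 = 210 + (6 + 8)*(9 - 4*(6 + 8)² + 35*(6 + 8))/2 = 210 + (½)*14*(9 - 4*14² + 35*14) = 210 + (½)*14*(9 - 4*196 + 490) = 210 + (½)*14*(9 - 784 + 490) = 210 + (½)*14*(-285) = 210 - 1995 = -1785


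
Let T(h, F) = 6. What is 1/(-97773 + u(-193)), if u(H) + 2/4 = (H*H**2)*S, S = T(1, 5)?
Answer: -2/86464231 ≈ -2.3131e-8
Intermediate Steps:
S = 6
u(H) = -1/2 + 6*H**3 (u(H) = -1/2 + (H*H**2)*6 = -1/2 + H**3*6 = -1/2 + 6*H**3)
1/(-97773 + u(-193)) = 1/(-97773 + (-1/2 + 6*(-193)**3)) = 1/(-97773 + (-1/2 + 6*(-7189057))) = 1/(-97773 + (-1/2 - 43134342)) = 1/(-97773 - 86268685/2) = 1/(-86464231/2) = -2/86464231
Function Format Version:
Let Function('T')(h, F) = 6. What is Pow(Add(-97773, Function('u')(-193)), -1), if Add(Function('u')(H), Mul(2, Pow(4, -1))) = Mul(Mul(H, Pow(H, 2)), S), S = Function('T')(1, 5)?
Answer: Rational(-2, 86464231) ≈ -2.3131e-8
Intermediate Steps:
S = 6
Function('u')(H) = Add(Rational(-1, 2), Mul(6, Pow(H, 3))) (Function('u')(H) = Add(Rational(-1, 2), Mul(Mul(H, Pow(H, 2)), 6)) = Add(Rational(-1, 2), Mul(Pow(H, 3), 6)) = Add(Rational(-1, 2), Mul(6, Pow(H, 3))))
Pow(Add(-97773, Function('u')(-193)), -1) = Pow(Add(-97773, Add(Rational(-1, 2), Mul(6, Pow(-193, 3)))), -1) = Pow(Add(-97773, Add(Rational(-1, 2), Mul(6, -7189057))), -1) = Pow(Add(-97773, Add(Rational(-1, 2), -43134342)), -1) = Pow(Add(-97773, Rational(-86268685, 2)), -1) = Pow(Rational(-86464231, 2), -1) = Rational(-2, 86464231)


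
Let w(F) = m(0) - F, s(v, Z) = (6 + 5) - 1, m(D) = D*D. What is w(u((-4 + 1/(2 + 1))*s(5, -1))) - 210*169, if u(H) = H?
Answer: -106360/3 ≈ -35453.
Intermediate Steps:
m(D) = D²
s(v, Z) = 10 (s(v, Z) = 11 - 1 = 10)
w(F) = -F (w(F) = 0² - F = 0 - F = -F)
w(u((-4 + 1/(2 + 1))*s(5, -1))) - 210*169 = -(-4 + 1/(2 + 1))*10 - 210*169 = -(-4 + 1/3)*10 - 35490 = -(-4 + ⅓)*10 - 35490 = -(-11)*10/3 - 35490 = -1*(-110/3) - 35490 = 110/3 - 35490 = -106360/3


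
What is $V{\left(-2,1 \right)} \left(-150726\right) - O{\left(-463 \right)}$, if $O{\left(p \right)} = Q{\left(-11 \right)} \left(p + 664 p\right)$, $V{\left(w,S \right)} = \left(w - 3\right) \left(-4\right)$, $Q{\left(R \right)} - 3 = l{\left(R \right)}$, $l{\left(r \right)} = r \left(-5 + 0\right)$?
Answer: $14843390$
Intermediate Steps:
$l{\left(r \right)} = - 5 r$ ($l{\left(r \right)} = r \left(-5\right) = - 5 r$)
$Q{\left(R \right)} = 3 - 5 R$
$V{\left(w,S \right)} = 12 - 4 w$ ($V{\left(w,S \right)} = \left(-3 + w\right) \left(-4\right) = 12 - 4 w$)
$O{\left(p \right)} = 38570 p$ ($O{\left(p \right)} = \left(3 - -55\right) \left(p + 664 p\right) = \left(3 + 55\right) 665 p = 58 \cdot 665 p = 38570 p$)
$V{\left(-2,1 \right)} \left(-150726\right) - O{\left(-463 \right)} = \left(12 - -8\right) \left(-150726\right) - 38570 \left(-463\right) = \left(12 + 8\right) \left(-150726\right) - -17857910 = 20 \left(-150726\right) + 17857910 = -3014520 + 17857910 = 14843390$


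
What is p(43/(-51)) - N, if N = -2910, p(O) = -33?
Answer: 2877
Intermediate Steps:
p(43/(-51)) - N = -33 - 1*(-2910) = -33 + 2910 = 2877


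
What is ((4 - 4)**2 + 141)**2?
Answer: 19881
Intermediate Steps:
((4 - 4)**2 + 141)**2 = (0**2 + 141)**2 = (0 + 141)**2 = 141**2 = 19881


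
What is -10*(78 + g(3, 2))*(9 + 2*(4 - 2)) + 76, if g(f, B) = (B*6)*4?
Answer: -16304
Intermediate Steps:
g(f, B) = 24*B (g(f, B) = (6*B)*4 = 24*B)
-10*(78 + g(3, 2))*(9 + 2*(4 - 2)) + 76 = -10*(78 + 24*2)*(9 + 2*(4 - 2)) + 76 = -10*(78 + 48)*(9 + 2*2) + 76 = -1260*(9 + 4) + 76 = -1260*13 + 76 = -10*1638 + 76 = -16380 + 76 = -16304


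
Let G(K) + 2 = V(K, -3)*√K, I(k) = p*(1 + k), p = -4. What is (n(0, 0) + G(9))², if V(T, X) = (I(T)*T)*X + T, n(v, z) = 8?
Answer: 10712529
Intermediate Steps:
I(k) = -4 - 4*k (I(k) = -4*(1 + k) = -4 - 4*k)
V(T, X) = T + T*X*(-4 - 4*T) (V(T, X) = ((-4 - 4*T)*T)*X + T = (T*(-4 - 4*T))*X + T = T*X*(-4 - 4*T) + T = T + T*X*(-4 - 4*T))
G(K) = -2 + K^(3/2)*(13 + 12*K) (G(K) = -2 + (K*(1 - 4*(-3)*(1 + K)))*√K = -2 + (K*(1 + (12 + 12*K)))*√K = -2 + (K*(13 + 12*K))*√K = -2 + K^(3/2)*(13 + 12*K))
(n(0, 0) + G(9))² = (8 + (-2 + 9^(3/2)*(13 + 12*9)))² = (8 + (-2 + 27*(13 + 108)))² = (8 + (-2 + 27*121))² = (8 + (-2 + 3267))² = (8 + 3265)² = 3273² = 10712529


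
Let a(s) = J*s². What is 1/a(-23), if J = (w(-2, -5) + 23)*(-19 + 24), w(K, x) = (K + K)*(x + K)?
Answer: 1/134895 ≈ 7.4132e-6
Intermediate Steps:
w(K, x) = 2*K*(K + x) (w(K, x) = (2*K)*(K + x) = 2*K*(K + x))
J = 255 (J = (2*(-2)*(-2 - 5) + 23)*(-19 + 24) = (2*(-2)*(-7) + 23)*5 = (28 + 23)*5 = 51*5 = 255)
a(s) = 255*s²
1/a(-23) = 1/(255*(-23)²) = 1/(255*529) = 1/134895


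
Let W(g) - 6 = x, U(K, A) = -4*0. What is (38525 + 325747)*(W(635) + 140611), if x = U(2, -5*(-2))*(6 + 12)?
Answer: 51222835824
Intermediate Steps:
U(K, A) = 0
x = 0 (x = 0*(6 + 12) = 0*18 = 0)
W(g) = 6 (W(g) = 6 + 0 = 6)
(38525 + 325747)*(W(635) + 140611) = (38525 + 325747)*(6 + 140611) = 364272*140617 = 51222835824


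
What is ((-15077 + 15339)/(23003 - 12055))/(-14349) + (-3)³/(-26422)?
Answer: 529323055/518838416943 ≈ 0.0010202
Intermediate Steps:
((-15077 + 15339)/(23003 - 12055))/(-14349) + (-3)³/(-26422) = (262/10948)*(-1/14349) - 27*(-1/26422) = (262*(1/10948))*(-1/14349) + 27/26422 = (131/5474)*(-1/14349) + 27/26422 = -131/78546426 + 27/26422 = 529323055/518838416943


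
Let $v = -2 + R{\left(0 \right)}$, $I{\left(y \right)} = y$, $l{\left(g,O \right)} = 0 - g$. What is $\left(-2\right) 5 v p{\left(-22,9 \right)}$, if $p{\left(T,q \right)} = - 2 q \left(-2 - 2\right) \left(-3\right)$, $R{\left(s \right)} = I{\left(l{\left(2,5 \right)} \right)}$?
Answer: $-8640$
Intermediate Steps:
$l{\left(g,O \right)} = - g$
$R{\left(s \right)} = -2$ ($R{\left(s \right)} = \left(-1\right) 2 = -2$)
$v = -4$ ($v = -2 - 2 = -4$)
$p{\left(T,q \right)} = - 24 q$ ($p{\left(T,q \right)} = - 2 q \left(\left(-4\right) \left(-3\right)\right) = - 2 q 12 = - 24 q$)
$\left(-2\right) 5 v p{\left(-22,9 \right)} = \left(-2\right) 5 \left(-4\right) \left(\left(-24\right) 9\right) = \left(-10\right) \left(-4\right) \left(-216\right) = 40 \left(-216\right) = -8640$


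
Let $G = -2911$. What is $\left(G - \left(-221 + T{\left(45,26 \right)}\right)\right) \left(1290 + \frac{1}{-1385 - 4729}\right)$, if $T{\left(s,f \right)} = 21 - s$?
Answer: $- \frac{10513449647}{3057} \approx -3.4391 \cdot 10^{6}$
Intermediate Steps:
$\left(G - \left(-221 + T{\left(45,26 \right)}\right)\right) \left(1290 + \frac{1}{-1385 - 4729}\right) = \left(-2911 + \left(221 - \left(21 - 45\right)\right)\right) \left(1290 + \frac{1}{-1385 - 4729}\right) = \left(-2911 + \left(221 - \left(21 - 45\right)\right)\right) \left(1290 + \frac{1}{-6114}\right) = \left(-2911 + \left(221 - -24\right)\right) \left(1290 - \frac{1}{6114}\right) = \left(-2911 + \left(221 + 24\right)\right) \frac{7887059}{6114} = \left(-2911 + 245\right) \frac{7887059}{6114} = \left(-2666\right) \frac{7887059}{6114} = - \frac{10513449647}{3057}$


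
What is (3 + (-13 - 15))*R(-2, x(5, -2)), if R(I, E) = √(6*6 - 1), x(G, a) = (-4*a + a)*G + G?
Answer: -25*√35 ≈ -147.90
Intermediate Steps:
x(G, a) = G - 3*G*a (x(G, a) = (-3*a)*G + G = -3*G*a + G = G - 3*G*a)
R(I, E) = √35 (R(I, E) = √(36 - 1) = √35)
(3 + (-13 - 15))*R(-2, x(5, -2)) = (3 + (-13 - 15))*√35 = (3 - 28)*√35 = -25*√35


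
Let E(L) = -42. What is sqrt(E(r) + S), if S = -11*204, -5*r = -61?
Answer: 3*I*sqrt(254) ≈ 47.812*I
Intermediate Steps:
r = 61/5 (r = -1/5*(-61) = 61/5 ≈ 12.200)
S = -2244
sqrt(E(r) + S) = sqrt(-42 - 2244) = sqrt(-2286) = 3*I*sqrt(254)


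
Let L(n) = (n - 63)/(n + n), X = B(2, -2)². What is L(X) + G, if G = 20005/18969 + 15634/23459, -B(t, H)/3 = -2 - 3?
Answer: 23151409964/11124844275 ≈ 2.0811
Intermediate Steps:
B(t, H) = 15 (B(t, H) = -3*(-2 - 3) = -3*(-5) = 15)
X = 225 (X = 15² = 225)
L(n) = (-63 + n)/(2*n) (L(n) = (-63 + n)/((2*n)) = (-63 + n)*(1/(2*n)) = (-63 + n)/(2*n))
G = 765858641/444993771 (G = 20005*(1/18969) + 15634*(1/23459) = 20005/18969 + 15634/23459 = 765858641/444993771 ≈ 1.7211)
L(X) + G = (½)*(-63 + 225)/225 + 765858641/444993771 = (½)*(1/225)*162 + 765858641/444993771 = 9/25 + 765858641/444993771 = 23151409964/11124844275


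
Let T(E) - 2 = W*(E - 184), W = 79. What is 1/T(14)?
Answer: -1/13428 ≈ -7.4471e-5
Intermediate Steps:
T(E) = -14534 + 79*E (T(E) = 2 + 79*(E - 184) = 2 + 79*(-184 + E) = 2 + (-14536 + 79*E) = -14534 + 79*E)
1/T(14) = 1/(-14534 + 79*14) = 1/(-14534 + 1106) = 1/(-13428) = -1/13428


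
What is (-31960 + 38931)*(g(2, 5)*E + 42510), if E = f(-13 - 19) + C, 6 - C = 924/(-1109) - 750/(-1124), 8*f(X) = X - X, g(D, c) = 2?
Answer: 92374057696221/311629 ≈ 2.9642e+8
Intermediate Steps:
f(X) = 0 (f(X) = (X - X)/8 = (⅛)*0 = 0)
C = 3842961/623258 (C = 6 - (924/(-1109) - 750/(-1124)) = 6 - (924*(-1/1109) - 750*(-1/1124)) = 6 - (-924/1109 + 375/562) = 6 - 1*(-103413/623258) = 6 + 103413/623258 = 3842961/623258 ≈ 6.1659)
E = 3842961/623258 (E = 0 + 3842961/623258 = 3842961/623258 ≈ 6.1659)
(-31960 + 38931)*(g(2, 5)*E + 42510) = (-31960 + 38931)*(2*(3842961/623258) + 42510) = 6971*(3842961/311629 + 42510) = 6971*(13251191751/311629) = 92374057696221/311629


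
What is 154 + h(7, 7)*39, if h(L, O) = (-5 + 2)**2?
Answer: 505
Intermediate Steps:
h(L, O) = 9 (h(L, O) = (-3)**2 = 9)
154 + h(7, 7)*39 = 154 + 9*39 = 154 + 351 = 505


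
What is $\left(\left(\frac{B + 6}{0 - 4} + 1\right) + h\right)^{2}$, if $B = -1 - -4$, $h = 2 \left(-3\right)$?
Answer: $\frac{841}{16} \approx 52.563$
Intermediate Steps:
$h = -6$
$B = 3$ ($B = -1 + 4 = 3$)
$\left(\left(\frac{B + 6}{0 - 4} + 1\right) + h\right)^{2} = \left(\left(\frac{3 + 6}{0 - 4} + 1\right) - 6\right)^{2} = \left(\left(\frac{9}{-4} + 1\right) - 6\right)^{2} = \left(\left(9 \left(- \frac{1}{4}\right) + 1\right) - 6\right)^{2} = \left(\left(- \frac{9}{4} + 1\right) - 6\right)^{2} = \left(- \frac{5}{4} - 6\right)^{2} = \left(- \frac{29}{4}\right)^{2} = \frac{841}{16}$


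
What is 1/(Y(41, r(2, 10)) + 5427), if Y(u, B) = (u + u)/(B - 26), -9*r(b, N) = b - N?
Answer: 113/612882 ≈ 0.00018437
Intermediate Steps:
r(b, N) = -b/9 + N/9 (r(b, N) = -(b - N)/9 = -b/9 + N/9)
Y(u, B) = 2*u/(-26 + B) (Y(u, B) = (2*u)/(-26 + B) = 2*u/(-26 + B))
1/(Y(41, r(2, 10)) + 5427) = 1/(2*41/(-26 + (-⅑*2 + (⅑)*10)) + 5427) = 1/(2*41/(-26 + (-2/9 + 10/9)) + 5427) = 1/(2*41/(-26 + 8/9) + 5427) = 1/(2*41/(-226/9) + 5427) = 1/(2*41*(-9/226) + 5427) = 1/(-369/113 + 5427) = 1/(612882/113) = 113/612882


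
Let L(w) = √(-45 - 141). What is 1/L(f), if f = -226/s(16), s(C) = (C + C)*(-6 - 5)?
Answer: -I*√186/186 ≈ -0.073324*I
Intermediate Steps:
s(C) = -22*C (s(C) = (2*C)*(-11) = -22*C)
f = 113/176 (f = -226/((-22*16)) = -226/(-352) = -226*(-1/352) = 113/176 ≈ 0.64205)
L(w) = I*√186 (L(w) = √(-186) = I*√186)
1/L(f) = 1/(I*√186) = -I*√186/186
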